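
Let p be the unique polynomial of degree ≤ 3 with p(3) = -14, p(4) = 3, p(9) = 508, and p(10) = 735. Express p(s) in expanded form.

Write p(s) = as^3 + bs^2 + cs + d. Substituting each data point gives a linear system:
  27a + 9b + 3c + d = -14
  64a + 16b + 4c + d = 3
  729a + 81b + 9c + d = 508
  1000a + 100b + 10c + d = 735
Solving the system yields a = 1, b = -2, c = -6, d = -5.
So p(s) = s^3 - 2s^2 - 6s - 5.
Check: p(9) = 508. ✓

p(s) = s^3 - 2s^2 - 6s - 5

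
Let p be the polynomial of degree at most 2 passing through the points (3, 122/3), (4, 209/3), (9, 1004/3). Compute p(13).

2072/3

Using the Lagrange interpolation formula with nodes 3, 4, 9:
  L_0(t) = (t - 4)(t - 9) / 6
  L_1(t) = (t - 3)(t - 9) / -5
  L_2(t) = (t - 3)(t - 4) / 30
Then p(t) = 122/3·L_0(t) + 209/3·L_1(t) + 1004/3·L_2(t).
Expanding and collecting terms gives p(t) = 4t^2 + t + 5/3.
Evaluating at t = 13: p(13) = 2072/3.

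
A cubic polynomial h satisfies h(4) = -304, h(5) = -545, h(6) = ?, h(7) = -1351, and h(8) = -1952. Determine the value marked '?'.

The 4 known points determine the degree-3 polynomial uniquely.
Write h(x) = ax^3 + bx^2 + cx + d. Substituting each data point gives a linear system:
  64a + 16b + 4c + d = -304
  125a + 25b + 5c + d = -545
  343a + 49b + 7c + d = -1351
  512a + 64b + 8c + d = -1952
Solving the system yields a = -3, b = -6, c = -4, d = 0.
So h(x) = -3x³ - 6x² - 4x.
Then h(6) = -888.

-888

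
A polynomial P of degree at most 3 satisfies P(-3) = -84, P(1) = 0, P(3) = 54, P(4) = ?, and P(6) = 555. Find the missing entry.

147

The 4 known points determine the degree-3 polynomial uniquely.
Write P(s) = as^3 + bs^2 + cs + d. Substituting each data point gives a linear system:
  -27a + 9b - 3c + d = -84
  a + b + c + d = 0
  27a + 9b + 3c + d = 54
  216a + 36b + 6c + d = 555
Solving the system yields a = 3, b = -2, c = -4, d = 3.
So P(s) = 3s^3 - 2s^2 - 4s + 3.
Then P(4) = 147.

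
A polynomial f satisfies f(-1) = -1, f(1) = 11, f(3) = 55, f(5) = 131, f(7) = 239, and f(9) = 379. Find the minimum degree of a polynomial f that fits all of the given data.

Forward differences of the values at u = -1, 1, 3, 5, 7, 9:
  f  : -1  11  55  131  239  379
  Δ  : 12  44  76  108  140
  Δ^2: 32  32  32  32
  Δ^3: 0  0  0
  Δ^4: 0  0
  Δ^5: 0
The second differences are constant (32) and nonzero, while all higher differences vanish, so the minimal degree is 2.

2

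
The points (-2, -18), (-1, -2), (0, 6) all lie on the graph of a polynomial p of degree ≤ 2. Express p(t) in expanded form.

Write p(t) = at^2 + bt + c. Substituting each data point gives a linear system:
  4a - 2b + c = -18
  a - b + c = -2
  c = 6
Solving the system yields a = -4, b = 4, c = 6.
So p(t) = -4t^2 + 4t + 6.
Check: p(0) = 6. ✓

p(t) = -4t^2 + 4t + 6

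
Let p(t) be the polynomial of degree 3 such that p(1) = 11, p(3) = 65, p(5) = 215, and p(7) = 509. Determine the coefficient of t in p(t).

2

Write p(t) = at^3 + bt^2 + ct + d. Substituting each data point gives a linear system:
  a + b + c + d = 11
  27a + 9b + 3c + d = 65
  125a + 25b + 5c + d = 215
  343a + 49b + 7c + d = 509
Solving the system yields a = 1, b = 3, c = 2, d = 5.
So p(t) = t^3 + 3t^2 + 2t + 5.
The coefficient of t is 2.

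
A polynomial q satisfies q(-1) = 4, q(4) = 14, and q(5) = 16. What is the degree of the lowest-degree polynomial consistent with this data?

1

Divided differences on the nodes -1, 4, 5:
  order 0: 4  14  16
  order 1: 2  2
  order 2: 0
The order-1 divided differences are all 2 (nonzero) and every higher order vanishes, so the data lies on a polynomial of degree exactly 1.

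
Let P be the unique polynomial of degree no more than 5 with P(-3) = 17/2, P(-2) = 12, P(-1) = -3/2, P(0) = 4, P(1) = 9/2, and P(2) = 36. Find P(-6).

Forward differences of the values at n = -3, -2, -1, 0, 1, 2:
  P  : 17/2  12  -3/2  4  9/2  36
  Δ  : 7/2  -27/2  11/2  1/2  63/2
  Δ^2: -17  19  -5  31
  Δ^3: 36  -24  36
  Δ^4: -60  60
  Δ^5: 120
The fifth differences are constant, confirming degree 5.
Interpolating (Newton forward form) and evaluating at n = -6 gives P(-6) = -3884.

-3884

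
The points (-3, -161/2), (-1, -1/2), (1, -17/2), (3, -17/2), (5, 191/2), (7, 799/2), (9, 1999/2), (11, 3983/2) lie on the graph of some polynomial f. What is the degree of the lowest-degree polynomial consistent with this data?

Forward differences of the values at t = -3, -1, 1, 3, 5, 7, 9, 11:
  f  : -161/2  -1/2  -17/2  -17/2  191/2  799/2  1999/2  3983/2
  Δ  : 80  -8  0  104  304  600  992
  Δ^2: -88  8  104  200  296  392
  Δ^3: 96  96  96  96  96
  Δ^4: 0  0  0  0
  Δ^5: 0  0  0
  Δ^6: 0  0
  Δ^7: 0
The third differences are constant (96) and nonzero, while all higher differences vanish, so the minimal degree is 3.

3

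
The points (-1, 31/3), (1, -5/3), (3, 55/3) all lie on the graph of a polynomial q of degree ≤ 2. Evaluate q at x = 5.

Write q(x) = ax^2 + bx + c. Substituting each data point gives a linear system:
  a - b + c = 31/3
  a + b + c = -5/3
  9a + 3b + c = 55/3
Solving the system yields a = 4, b = -6, c = 1/3.
So q(x) = 4x² - 6x + 1/3.
Then q(5) = 211/3.

211/3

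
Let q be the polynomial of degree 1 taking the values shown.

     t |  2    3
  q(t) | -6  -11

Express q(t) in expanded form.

q(t) = -5t + 4

Write q(t) = at + b. Substituting each data point gives a linear system:
  2a + b = -6
  3a + b = -11
Solving the system yields a = -5, b = 4.
So q(t) = -5t + 4.
Check: q(2) = -6. ✓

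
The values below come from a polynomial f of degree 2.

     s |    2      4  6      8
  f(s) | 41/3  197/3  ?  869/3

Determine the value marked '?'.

On equispaced nodes a degree-2 polynomial has vanishing third forward difference, so
  - f(2) + 3·f(4) - 3·f(6) + f(8) = 0.
Substituting the known values and solving for f(6):
  -3·f(6) = -473
  f(6) = 473/3.

473/3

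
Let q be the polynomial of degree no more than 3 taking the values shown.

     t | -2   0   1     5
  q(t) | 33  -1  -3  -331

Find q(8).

-1417

Write q(t) = at^3 + bt^2 + ct + d. Substituting each data point gives a linear system:
  -8a + 4b - 2c + d = 33
  d = -1
  a + b + c + d = -3
  125a + 25b + 5c + d = -331
Solving the system yields a = -3, b = 2, c = -1, d = -1.
So q(t) = -3t^3 + 2t^2 - t - 1.
Then q(8) = -1417.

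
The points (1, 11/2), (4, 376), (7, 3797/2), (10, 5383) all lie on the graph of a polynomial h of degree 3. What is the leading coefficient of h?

Write h(t) = at^3 + bt^2 + ct + d. Substituting each data point gives a linear system:
  a + b + c + d = 11/2
  64a + 16b + 4c + d = 376
  343a + 49b + 7c + d = 3797/2
  1000a + 100b + 10c + d = 5383
Solving the system yields a = 5, b = 4, c = -3/2, d = -2.
So h(t) = 5t³ + 4t² - (3/2)t - 2.
The leading coefficient is 5.

5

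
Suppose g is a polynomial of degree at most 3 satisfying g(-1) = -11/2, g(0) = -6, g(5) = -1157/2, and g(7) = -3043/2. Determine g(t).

g(t) = -4t^3 - 3t^2 + (1/2)t - 6

Write g(t) = at^3 + bt^2 + ct + d. Substituting each data point gives a linear system:
  -a + b - c + d = -11/2
  d = -6
  125a + 25b + 5c + d = -1157/2
  343a + 49b + 7c + d = -3043/2
Solving the system yields a = -4, b = -3, c = 1/2, d = -6.
So g(t) = -4t^3 - 3t^2 + (1/2)t - 6.
Check: g(-1) = -11/2. ✓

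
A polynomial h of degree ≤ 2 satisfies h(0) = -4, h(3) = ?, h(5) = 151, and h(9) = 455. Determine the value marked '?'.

59

The 3 known points determine the degree-2 polynomial uniquely.
Write h(x) = ax^2 + bx + c. Substituting each data point gives a linear system:
  c = -4
  25a + 5b + c = 151
  81a + 9b + c = 455
Solving the system yields a = 5, b = 6, c = -4.
So h(x) = 5x² + 6x - 4.
Then h(3) = 59.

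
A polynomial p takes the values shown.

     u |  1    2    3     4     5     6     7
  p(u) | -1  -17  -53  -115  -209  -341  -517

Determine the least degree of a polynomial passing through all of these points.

3

Forward differences of the values at u = 1, 2, 3, 4, 5, 6, 7:
  p  : -1  -17  -53  -115  -209  -341  -517
  Δ  : -16  -36  -62  -94  -132  -176
  Δ^2: -20  -26  -32  -38  -44
  Δ^3: -6  -6  -6  -6
  Δ^4: 0  0  0
  Δ^5: 0  0
  Δ^6: 0
The third differences are constant (-6) and nonzero, while all higher differences vanish, so the minimal degree is 3.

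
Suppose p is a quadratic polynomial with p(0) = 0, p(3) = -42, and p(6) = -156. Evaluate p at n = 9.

-342

Using the Lagrange interpolation formula with nodes 0, 3, 6:
  L_0(n) = (n - 3)(n - 6) / 18
  L_1(n) = n(n - 6) / -9
  L_2(n) = n(n - 3) / 18
Then p(n) = 0·L_0(n) - 42·L_1(n) - 156·L_2(n).
Expanding and collecting terms gives p(n) = -4n^2 - 2n.
Evaluating at n = 9: p(9) = -342.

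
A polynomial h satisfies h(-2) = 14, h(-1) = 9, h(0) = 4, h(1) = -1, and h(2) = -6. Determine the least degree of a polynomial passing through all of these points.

1

Forward differences of the values at u = -2, -1, 0, 1, 2:
  h  : 14  9  4  -1  -6
  Δ  : -5  -5  -5  -5
  Δ^2: 0  0  0
  Δ^3: 0  0
  Δ^4: 0
The first differences are constant (-5) and nonzero, while all higher differences vanish, so the minimal degree is 1.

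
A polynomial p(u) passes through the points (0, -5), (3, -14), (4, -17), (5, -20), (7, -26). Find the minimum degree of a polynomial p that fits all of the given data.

1

Divided differences on the nodes 0, 3, 4, 5, 7:
  order 0: -5  -14  -17  -20  -26
  order 1: -3  -3  -3  -3
  order 2: 0  0  0
  order 3: 0  0
  order 4: 0
The order-1 divided differences are all -3 (nonzero) and every higher order vanishes, so the data lies on a polynomial of degree exactly 1.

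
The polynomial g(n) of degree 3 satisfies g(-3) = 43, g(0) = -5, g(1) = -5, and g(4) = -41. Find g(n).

g(n) = -n^3 + 2n^2 - n - 5

Write g(n) = an^3 + bn^2 + cn + d. Substituting each data point gives a linear system:
  -27a + 9b - 3c + d = 43
  d = -5
  a + b + c + d = -5
  64a + 16b + 4c + d = -41
Solving the system yields a = -1, b = 2, c = -1, d = -5.
So g(n) = -n^3 + 2n^2 - n - 5.
Check: g(1) = -5. ✓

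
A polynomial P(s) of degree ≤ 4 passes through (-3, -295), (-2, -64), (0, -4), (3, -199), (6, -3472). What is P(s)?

P(s) = -3s^4 + 2s^3 - 2s - 4

Using the Lagrange interpolation formula with nodes -3, -2, 0, 3, 6:
  L_0(s) = (s + 2)s(s - 3)(s - 6) / 162
  L_1(s) = (s + 3)s(s - 3)(s - 6) / -80
  L_2(s) = (s + 3)(s + 2)(s - 3)(s - 6) / 108
  L_3(s) = (s + 3)(s + 2)s(s - 6) / -270
  L_4(s) = (s + 3)(s + 2)s(s - 3) / 1296
Then P(s) = -295·L_0(s) - 64·L_1(s) - 4·L_2(s) - 199·L_3(s) - 3472·L_4(s).
Expanding and collecting terms gives P(s) = -3s^4 + 2s^3 - 2s - 4.
Check: P(0) = -4. ✓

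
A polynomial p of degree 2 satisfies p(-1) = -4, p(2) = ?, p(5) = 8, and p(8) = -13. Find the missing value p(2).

The 3 known points determine the degree-2 polynomial uniquely.
Write p(n) = an^2 + bn + c. Substituting each data point gives a linear system:
  a - b + c = -4
  25a + 5b + c = 8
  64a + 8b + c = -13
Solving the system yields a = -1, b = 6, c = 3.
So p(n) = -n^2 + 6n + 3.
Then p(2) = 11.

11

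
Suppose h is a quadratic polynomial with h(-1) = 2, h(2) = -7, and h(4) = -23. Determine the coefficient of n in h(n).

-2

Write h(n) = an^2 + bn + c. Substituting each data point gives a linear system:
  a - b + c = 2
  4a + 2b + c = -7
  16a + 4b + c = -23
Solving the system yields a = -1, b = -2, c = 1.
So h(n) = -n^2 - 2n + 1.
The coefficient of n is -2.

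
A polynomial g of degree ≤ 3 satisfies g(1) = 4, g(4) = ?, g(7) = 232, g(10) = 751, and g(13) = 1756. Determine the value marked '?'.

37

On equispaced nodes a degree-3 polynomial has vanishing fourth forward difference, so
  g(1) - 4·g(4) + 6·g(7) - 4·g(10) + g(13) = 0.
Substituting the known values and solving for g(4):
  -4·g(4) = -148
  g(4) = 37.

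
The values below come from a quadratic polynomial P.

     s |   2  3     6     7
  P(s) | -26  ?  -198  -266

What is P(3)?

The 3 known points determine the degree-2 polynomial uniquely.
Write P(s) = as^2 + bs + c. Substituting each data point gives a linear system:
  4a + 2b + c = -26
  36a + 6b + c = -198
  49a + 7b + c = -266
Solving the system yields a = -5, b = -3, c = 0.
So P(s) = -5s^2 - 3s.
Then P(3) = -54.

-54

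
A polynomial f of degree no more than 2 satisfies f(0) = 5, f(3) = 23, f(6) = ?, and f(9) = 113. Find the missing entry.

The 3 known points determine the degree-2 polynomial uniquely.
Write f(t) = at^2 + bt + c. Substituting each data point gives a linear system:
  c = 5
  9a + 3b + c = 23
  81a + 9b + c = 113
Solving the system yields a = 1, b = 3, c = 5.
So f(t) = t^2 + 3t + 5.
Then f(6) = 59.

59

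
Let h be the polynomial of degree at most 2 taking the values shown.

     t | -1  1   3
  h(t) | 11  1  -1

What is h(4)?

1

Forward differences of the values at t = -1, 1, 3:
  h  : 11  1  -1
  Δ  : -10  -2
  Δ^2: 8
The second differences are constant, confirming degree 2.
Interpolating (Newton forward form) and evaluating at t = 4 gives h(4) = 1.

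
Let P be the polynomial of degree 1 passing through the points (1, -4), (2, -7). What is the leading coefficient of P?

Write P(u) = au + b. Substituting each data point gives a linear system:
  a + b = -4
  2a + b = -7
Solving the system yields a = -3, b = -1.
So P(u) = -3u - 1.
The leading coefficient is -3.

-3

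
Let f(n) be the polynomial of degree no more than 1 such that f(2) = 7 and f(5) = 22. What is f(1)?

Using the Lagrange interpolation formula with nodes 2, 5:
  L_0(n) = (n - 5) / -3
  L_1(n) = (n - 2) / 3
Then f(n) = 7·L_0(n) + 22·L_1(n).
Expanding and collecting terms gives f(n) = 5n - 3.
Evaluating at n = 1: f(1) = 2.

2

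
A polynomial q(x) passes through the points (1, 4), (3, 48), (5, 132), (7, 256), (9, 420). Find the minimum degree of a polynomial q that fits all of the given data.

2

Forward differences of the values at x = 1, 3, 5, 7, 9:
  q  : 4  48  132  256  420
  Δ  : 44  84  124  164
  Δ^2: 40  40  40
  Δ^3: 0  0
  Δ^4: 0
The second differences are constant (40) and nonzero, while all higher differences vanish, so the minimal degree is 2.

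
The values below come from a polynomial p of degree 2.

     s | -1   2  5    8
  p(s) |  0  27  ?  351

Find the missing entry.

On equispaced nodes a degree-2 polynomial has vanishing third forward difference, so
  - p(-1) + 3·p(2) - 3·p(5) + p(8) = 0.
Substituting the known values and solving for p(5):
  -3·p(5) = -432
  p(5) = 144.

144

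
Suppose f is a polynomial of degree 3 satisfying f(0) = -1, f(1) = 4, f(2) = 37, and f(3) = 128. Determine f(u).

Write f(u) = au^3 + bu^2 + cu + d. Substituting each data point gives a linear system:
  d = -1
  a + b + c + d = 4
  8a + 4b + 2c + d = 37
  27a + 9b + 3c + d = 128
Solving the system yields a = 5, b = -1, c = 1, d = -1.
So f(u) = 5u^3 - u^2 + u - 1.
Check: f(1) = 4. ✓

f(u) = 5u^3 - u^2 + u - 1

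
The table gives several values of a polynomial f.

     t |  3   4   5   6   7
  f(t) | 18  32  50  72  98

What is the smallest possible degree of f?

2

Forward differences of the values at t = 3, 4, 5, 6, 7:
  f  : 18  32  50  72  98
  Δ  : 14  18  22  26
  Δ^2: 4  4  4
  Δ^3: 0  0
  Δ^4: 0
The second differences are constant (4) and nonzero, while all higher differences vanish, so the minimal degree is 2.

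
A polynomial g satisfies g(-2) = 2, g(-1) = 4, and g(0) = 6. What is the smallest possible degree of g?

1

Forward differences of the values at n = -2, -1, 0:
  g  : 2  4  6
  Δ  : 2  2
  Δ^2: 0
The first differences are constant (2) and nonzero, while all higher differences vanish, so the minimal degree is 1.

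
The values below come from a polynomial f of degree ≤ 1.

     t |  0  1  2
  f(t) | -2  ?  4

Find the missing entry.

The 2 known points determine the degree-1 polynomial uniquely.
Write f(t) = at + b. Substituting each data point gives a linear system:
  b = -2
  2a + b = 4
Solving the system yields a = 3, b = -2.
So f(t) = 3t - 2.
Then f(1) = 1.

1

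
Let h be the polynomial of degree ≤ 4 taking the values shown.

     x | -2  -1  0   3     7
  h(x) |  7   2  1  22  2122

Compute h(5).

Write h(x) = ax^4 + bx^3 + cx^2 + dx + e. Substituting each data point gives a linear system:
  16a - 8b + 4c - 2d + e = 7
  a - b + c - d + e = 2
  e = 1
  81a + 27b + 9c + 3d + e = 22
  2401a + 343b + 49c + 7d + e = 2122
Solving the system yields a = 1, b = 0, c = -5, d = -5, e = 1.
So h(x) = x⁴ - 5x² - 5x + 1.
Then h(5) = 476.

476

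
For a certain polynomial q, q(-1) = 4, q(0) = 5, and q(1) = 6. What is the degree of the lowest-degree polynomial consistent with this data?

1

Forward differences of the values at s = -1, 0, 1:
  q  : 4  5  6
  Δ  : 1  1
  Δ^2: 0
The first differences are constant (1) and nonzero, while all higher differences vanish, so the minimal degree is 1.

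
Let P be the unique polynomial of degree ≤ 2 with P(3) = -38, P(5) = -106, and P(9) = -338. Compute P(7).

Write P(t) = at^2 + bt + c. Substituting each data point gives a linear system:
  9a + 3b + c = -38
  25a + 5b + c = -106
  81a + 9b + c = -338
Solving the system yields a = -4, b = -2, c = 4.
So P(t) = -4t² - 2t + 4.
Then P(7) = -206.

-206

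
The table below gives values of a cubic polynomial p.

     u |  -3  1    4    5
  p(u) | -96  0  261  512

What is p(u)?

p(u) = 4u^3 + u^2 - 2u - 3

Write p(u) = au^3 + bu^2 + cu + d. Substituting each data point gives a linear system:
  -27a + 9b - 3c + d = -96
  a + b + c + d = 0
  64a + 16b + 4c + d = 261
  125a + 25b + 5c + d = 512
Solving the system yields a = 4, b = 1, c = -2, d = -3.
So p(u) = 4u^3 + u^2 - 2u - 3.
Check: p(1) = 0. ✓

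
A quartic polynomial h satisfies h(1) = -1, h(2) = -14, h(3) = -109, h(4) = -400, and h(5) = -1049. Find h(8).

-7484

Forward differences of the values at u = 1, 2, 3, 4, 5:
  h  : -1  -14  -109  -400  -1049
  Δ  : -13  -95  -291  -649
  Δ^2: -82  -196  -358
  Δ^3: -114  -162
  Δ^4: -48
The fourth differences are constant, confirming degree 4.
Interpolating (Newton forward form) and evaluating at u = 8 gives h(8) = -7484.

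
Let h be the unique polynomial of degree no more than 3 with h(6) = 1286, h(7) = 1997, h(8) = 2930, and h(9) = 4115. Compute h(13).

11975

Using the Lagrange interpolation formula with nodes 6, 7, 8, 9:
  L_0(x) = (x - 7)(x - 8)(x - 9) / -6
  L_1(x) = (x - 6)(x - 8)(x - 9) / 2
  L_2(x) = (x - 6)(x - 7)(x - 9) / -2
  L_3(x) = (x - 6)(x - 7)(x - 8) / 6
Then h(x) = 1286·L_0(x) + 1997·L_1(x) + 2930·L_2(x) + 4115·L_3(x).
Expanding and collecting terms gives h(x) = 5x³ + 6x² - 2x + 2.
Evaluating at x = 13: h(13) = 11975.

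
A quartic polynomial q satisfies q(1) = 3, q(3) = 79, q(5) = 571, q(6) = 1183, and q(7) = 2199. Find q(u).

q(u) = u^4 - u^3 + 3u^2 - u + 1

Write q(u) = au^4 + bu^3 + cu^2 + du + e. Substituting each data point gives a linear system:
  a + b + c + d + e = 3
  81a + 27b + 9c + 3d + e = 79
  625a + 125b + 25c + 5d + e = 571
  1296a + 216b + 36c + 6d + e = 1183
  2401a + 343b + 49c + 7d + e = 2199
Solving the system yields a = 1, b = -1, c = 3, d = -1, e = 1.
So q(u) = u^4 - u^3 + 3u^2 - u + 1.
Check: q(1) = 3. ✓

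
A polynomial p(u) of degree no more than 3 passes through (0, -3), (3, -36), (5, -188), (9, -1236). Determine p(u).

p(u) = -2u^3 + 3u^2 - 2u - 3

Write p(u) = au^3 + bu^2 + cu + d. Substituting each data point gives a linear system:
  d = -3
  27a + 9b + 3c + d = -36
  125a + 25b + 5c + d = -188
  729a + 81b + 9c + d = -1236
Solving the system yields a = -2, b = 3, c = -2, d = -3.
So p(u) = -2u^3 + 3u^2 - 2u - 3.
Check: p(5) = -188. ✓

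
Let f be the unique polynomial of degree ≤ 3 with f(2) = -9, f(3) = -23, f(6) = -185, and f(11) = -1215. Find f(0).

-5

Using the Lagrange interpolation formula with nodes 2, 3, 6, 11:
  L_0(s) = (s - 3)(s - 6)(s - 11) / -36
  L_1(s) = (s - 2)(s - 6)(s - 11) / 24
  L_2(s) = (s - 2)(s - 3)(s - 11) / -60
  L_3(s) = (s - 2)(s - 3)(s - 6) / 360
Then f(s) = -9·L_0(s) - 23·L_1(s) - 185·L_2(s) - 1215·L_3(s).
Expanding and collecting terms gives f(s) = -s³ + s² - 5.
Evaluating at s = 0: f(0) = -5.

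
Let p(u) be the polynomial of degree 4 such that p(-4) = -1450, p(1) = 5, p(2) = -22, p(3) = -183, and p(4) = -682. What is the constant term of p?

Write p(u) = au^4 + bu^3 + cu^2 + du + e. Substituting each data point gives a linear system:
  256a - 64b + 16c - 4d + e = -1450
  a + b + c + d + e = 5
  16a + 8b + 4c + 2d + e = -22
  81a + 27b + 9c + 3d + e = -183
  256a + 64b + 16c + 4d + e = -682
Solving the system yields a = -4, b = 6, c = -3, d = 0, e = 6.
So p(u) = -4u⁴ + 6u³ - 3u² + 6.
The constant term is 6.

6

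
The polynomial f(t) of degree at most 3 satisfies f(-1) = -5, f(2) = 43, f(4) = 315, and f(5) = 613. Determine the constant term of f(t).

3

Write f(t) = at^3 + bt^2 + ct + d. Substituting each data point gives a linear system:
  -a + b - c + d = -5
  8a + 4b + 2c + d = 43
  64a + 16b + 4c + d = 315
  125a + 25b + 5c + d = 613
Solving the system yields a = 5, b = -1, c = 2, d = 3.
So f(t) = 5t^3 - t^2 + 2t + 3.
The constant term is 3.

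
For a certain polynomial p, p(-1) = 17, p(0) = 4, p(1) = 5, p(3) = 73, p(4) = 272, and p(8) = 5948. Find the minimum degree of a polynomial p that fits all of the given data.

Divided differences on the nodes -1, 0, 1, 3, 4, 8:
  order 0: 17  4  5  73  272  5948
  order 1: -13  1  34  199  1419
  order 2: 7  11  55  244
  order 3: 1  11  27
  order 4: 2  2
  order 5: 0
The order-4 divided differences are all 2 (nonzero) and every higher order vanishes, so the data lies on a polynomial of degree exactly 4.

4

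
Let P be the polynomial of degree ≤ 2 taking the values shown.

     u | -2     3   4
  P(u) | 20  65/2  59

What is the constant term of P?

Write P(u) = au^2 + bu + c. Substituting each data point gives a linear system:
  4a - 2b + c = 20
  9a + 3b + c = 65/2
  16a + 4b + c = 59
Solving the system yields a = 4, b = -3/2, c = 1.
So P(u) = 4u^2 - (3/2)u + 1.
The constant term is 1.

1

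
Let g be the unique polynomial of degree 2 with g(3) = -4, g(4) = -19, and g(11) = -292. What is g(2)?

5

Write g(n) = an^2 + bn + c. Substituting each data point gives a linear system:
  9a + 3b + c = -4
  16a + 4b + c = -19
  121a + 11b + c = -292
Solving the system yields a = -3, b = 6, c = 5.
So g(n) = -3n^2 + 6n + 5.
Then g(2) = 5.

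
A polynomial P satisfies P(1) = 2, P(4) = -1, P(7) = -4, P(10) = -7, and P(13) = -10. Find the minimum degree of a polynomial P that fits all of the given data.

Forward differences of the values at n = 1, 4, 7, 10, 13:
  P  : 2  -1  -4  -7  -10
  Δ  : -3  -3  -3  -3
  Δ^2: 0  0  0
  Δ^3: 0  0
  Δ^4: 0
The first differences are constant (-3) and nonzero, while all higher differences vanish, so the minimal degree is 1.

1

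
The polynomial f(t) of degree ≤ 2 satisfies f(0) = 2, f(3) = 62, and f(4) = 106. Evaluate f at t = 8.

402

Using the Lagrange interpolation formula with nodes 0, 3, 4:
  L_0(t) = (t - 3)(t - 4) / 12
  L_1(t) = t(t - 4) / -3
  L_2(t) = t(t - 3) / 4
Then f(t) = 2·L_0(t) + 62·L_1(t) + 106·L_2(t).
Expanding and collecting terms gives f(t) = 6t^2 + 2t + 2.
Evaluating at t = 8: f(8) = 402.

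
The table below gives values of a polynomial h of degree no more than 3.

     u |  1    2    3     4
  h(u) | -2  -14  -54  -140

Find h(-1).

10

Using the Lagrange interpolation formula with nodes 1, 2, 3, 4:
  L_0(u) = (u - 2)(u - 3)(u - 4) / -6
  L_1(u) = (u - 1)(u - 3)(u - 4) / 2
  L_2(u) = (u - 1)(u - 2)(u - 4) / -2
  L_3(u) = (u - 1)(u - 2)(u - 3) / 6
Then h(u) = -2·L_0(u) - 14·L_1(u) - 54·L_2(u) - 140·L_3(u).
Expanding and collecting terms gives h(u) = -3u^3 + 4u^2 - 3u.
Evaluating at u = -1: h(-1) = 10.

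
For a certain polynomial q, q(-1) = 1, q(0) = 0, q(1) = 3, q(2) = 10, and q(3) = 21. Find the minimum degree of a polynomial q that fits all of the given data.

Forward differences of the values at s = -1, 0, 1, 2, 3:
  q  : 1  0  3  10  21
  Δ  : -1  3  7  11
  Δ^2: 4  4  4
  Δ^3: 0  0
  Δ^4: 0
The second differences are constant (4) and nonzero, while all higher differences vanish, so the minimal degree is 2.

2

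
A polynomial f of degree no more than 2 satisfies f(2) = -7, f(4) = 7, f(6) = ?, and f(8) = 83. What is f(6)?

37

The 3 known points determine the degree-2 polynomial uniquely.
Write f(x) = ax^2 + bx + c. Substituting each data point gives a linear system:
  4a + 2b + c = -7
  16a + 4b + c = 7
  64a + 8b + c = 83
Solving the system yields a = 2, b = -5, c = -5.
So f(x) = 2x^2 - 5x - 5.
Then f(6) = 37.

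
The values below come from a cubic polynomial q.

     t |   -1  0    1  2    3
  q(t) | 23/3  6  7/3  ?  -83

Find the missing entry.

-64/3

The 4 known points determine the degree-3 polynomial uniquely.
Write q(t) = at^3 + bt^2 + ct + d. Substituting each data point gives a linear system:
  -a + b - c + d = 23/3
  d = 6
  a + b + c + d = 7/3
  27a + 9b + 3c + d = -83
Solving the system yields a = -3, b = -1, c = 1/3, d = 6.
So q(t) = -3t^3 - t^2 + (1/3)t + 6.
Then q(2) = -64/3.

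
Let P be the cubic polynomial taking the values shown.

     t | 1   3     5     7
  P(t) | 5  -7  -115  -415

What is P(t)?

P(t) = -2t^3 + 6t^2 - 4t + 5

Write P(t) = at^3 + bt^2 + ct + d. Substituting each data point gives a linear system:
  a + b + c + d = 5
  27a + 9b + 3c + d = -7
  125a + 25b + 5c + d = -115
  343a + 49b + 7c + d = -415
Solving the system yields a = -2, b = 6, c = -4, d = 5.
So P(t) = -2t^3 + 6t^2 - 4t + 5.
Check: P(7) = -415. ✓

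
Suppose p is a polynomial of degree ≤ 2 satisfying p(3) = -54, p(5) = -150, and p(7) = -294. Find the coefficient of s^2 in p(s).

-6

Write p(s) = as^2 + bs + c. Substituting each data point gives a linear system:
  9a + 3b + c = -54
  25a + 5b + c = -150
  49a + 7b + c = -294
Solving the system yields a = -6, b = 0, c = 0.
So p(s) = -6s^2.
The leading coefficient is -6.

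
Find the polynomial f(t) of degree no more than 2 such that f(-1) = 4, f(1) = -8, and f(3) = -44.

Using the Lagrange interpolation formula with nodes -1, 1, 3:
  L_0(t) = (t - 1)(t - 3) / 8
  L_1(t) = (t + 1)(t - 3) / -4
  L_2(t) = (t + 1)(t - 1) / 8
Then f(t) = 4·L_0(t) - 8·L_1(t) - 44·L_2(t).
Expanding and collecting terms gives f(t) = -3t² - 6t + 1.
Check: f(3) = -44. ✓

f(t) = -3t^2 - 6t + 1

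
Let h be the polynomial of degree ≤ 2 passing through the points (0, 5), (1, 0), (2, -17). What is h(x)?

h(x) = -6x^2 + x + 5

Write h(x) = ax^2 + bx + c. Substituting each data point gives a linear system:
  c = 5
  a + b + c = 0
  4a + 2b + c = -17
Solving the system yields a = -6, b = 1, c = 5.
So h(x) = -6x^2 + x + 5.
Check: h(2) = -17. ✓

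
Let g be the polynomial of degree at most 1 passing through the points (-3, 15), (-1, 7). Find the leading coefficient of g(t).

-4

Write g(t) = at + b. Substituting each data point gives a linear system:
  -3a + b = 15
  -a + b = 7
Solving the system yields a = -4, b = 3.
So g(t) = -4t + 3.
The leading coefficient is -4.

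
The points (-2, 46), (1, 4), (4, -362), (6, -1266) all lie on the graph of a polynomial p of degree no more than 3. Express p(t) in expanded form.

Write p(t) = at^3 + bt^2 + ct + d. Substituting each data point gives a linear system:
  -8a + 4b - 2c + d = 46
  a + b + c + d = 4
  64a + 16b + 4c + d = -362
  216a + 36b + 6c + d = -1266
Solving the system yields a = -6, b = 0, c = 4, d = 6.
So p(t) = -6t^3 + 4t + 6.
Check: p(-2) = 46. ✓

p(t) = -6t^3 + 4t + 6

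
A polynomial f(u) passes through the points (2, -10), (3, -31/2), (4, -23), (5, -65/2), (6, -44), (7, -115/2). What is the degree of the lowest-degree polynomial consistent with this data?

2

Forward differences of the values at u = 2, 3, 4, 5, 6, 7:
  f  : -10  -31/2  -23  -65/2  -44  -115/2
  Δ  : -11/2  -15/2  -19/2  -23/2  -27/2
  Δ^2: -2  -2  -2  -2
  Δ^3: 0  0  0
  Δ^4: 0  0
  Δ^5: 0
The second differences are constant (-2) and nonzero, while all higher differences vanish, so the minimal degree is 2.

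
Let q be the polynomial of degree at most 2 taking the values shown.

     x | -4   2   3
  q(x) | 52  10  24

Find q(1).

Write q(x) = ax^2 + bx + c. Substituting each data point gives a linear system:
  16a - 4b + c = 52
  4a + 2b + c = 10
  9a + 3b + c = 24
Solving the system yields a = 3, b = -1, c = 0.
So q(x) = 3x^2 - x.
Then q(1) = 2.

2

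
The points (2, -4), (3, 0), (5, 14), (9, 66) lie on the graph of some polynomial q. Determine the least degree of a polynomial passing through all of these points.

Divided differences on the nodes 2, 3, 5, 9:
  order 0: -4  0  14  66
  order 1: 4  7  13
  order 2: 1  1
  order 3: 0
The order-2 divided differences are all 1 (nonzero) and every higher order vanishes, so the data lies on a polynomial of degree exactly 2.

2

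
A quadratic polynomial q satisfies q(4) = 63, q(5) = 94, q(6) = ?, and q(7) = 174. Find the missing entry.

The 3 known points determine the degree-2 polynomial uniquely.
Write q(u) = au^2 + bu + c. Substituting each data point gives a linear system:
  16a + 4b + c = 63
  25a + 5b + c = 94
  49a + 7b + c = 174
Solving the system yields a = 3, b = 4, c = -1.
So q(u) = 3u^2 + 4u - 1.
Then q(6) = 131.

131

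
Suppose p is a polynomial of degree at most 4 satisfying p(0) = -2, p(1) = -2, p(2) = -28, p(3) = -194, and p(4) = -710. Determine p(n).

p(n) = -4n^4 + 5n^3 - n - 2

Write p(n) = an^4 + bn^3 + cn^2 + dn + e. Substituting each data point gives a linear system:
  e = -2
  a + b + c + d + e = -2
  16a + 8b + 4c + 2d + e = -28
  81a + 27b + 9c + 3d + e = -194
  256a + 64b + 16c + 4d + e = -710
Solving the system yields a = -4, b = 5, c = 0, d = -1, e = -2.
So p(n) = -4n⁴ + 5n³ - n - 2.
Check: p(1) = -2. ✓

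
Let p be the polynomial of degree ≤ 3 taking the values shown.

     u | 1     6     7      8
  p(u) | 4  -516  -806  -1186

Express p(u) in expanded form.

Write p(u) = au^3 + bu^2 + cu + d. Substituting each data point gives a linear system:
  a + b + c + d = 4
  216a + 36b + 6c + d = -516
  343a + 49b + 7c + d = -806
  512a + 64b + 8c + d = -1186
Solving the system yields a = -2, b = -3, c = 3, d = 6.
So p(u) = -2u³ - 3u² + 3u + 6.
Check: p(7) = -806. ✓

p(u) = -2u^3 - 3u^2 + 3u + 6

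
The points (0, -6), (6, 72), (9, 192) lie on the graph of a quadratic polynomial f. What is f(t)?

Write f(t) = at^2 + bt + c. Substituting each data point gives a linear system:
  c = -6
  36a + 6b + c = 72
  81a + 9b + c = 192
Solving the system yields a = 3, b = -5, c = -6.
So f(t) = 3t^2 - 5t - 6.
Check: f(6) = 72. ✓

f(t) = 3t^2 - 5t - 6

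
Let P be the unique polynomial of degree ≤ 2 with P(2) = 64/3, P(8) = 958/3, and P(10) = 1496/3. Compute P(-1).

22/3

Write P(t) = at^2 + bt + c. Substituting each data point gives a linear system:
  4a + 2b + c = 64/3
  64a + 8b + c = 958/3
  100a + 10b + c = 1496/3
Solving the system yields a = 5, b = -1/3, c = 2.
So P(t) = 5t^2 - (1/3)t + 2.
Then P(-1) = 22/3.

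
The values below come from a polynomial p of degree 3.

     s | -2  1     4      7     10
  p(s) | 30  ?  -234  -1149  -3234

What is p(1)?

-3

The 4 known points determine the degree-3 polynomial uniquely.
Write p(s) = as^3 + bs^2 + cs + d. Substituting each data point gives a linear system:
  -8a + 4b - 2c + d = 30
  64a + 16b + 4c + d = -234
  343a + 49b + 7c + d = -1149
  1000a + 100b + 10c + d = -3234
Solving the system yields a = -3, b = -2, c = -4, d = 6.
So p(s) = -3s³ - 2s² - 4s + 6.
Then p(1) = -3.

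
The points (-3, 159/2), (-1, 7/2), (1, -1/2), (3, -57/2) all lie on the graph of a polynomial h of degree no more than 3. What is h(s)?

h(s) = -2s^3 + 3s^2 - 3/2

Using the Lagrange interpolation formula with nodes -3, -1, 1, 3:
  L_0(s) = (s + 1)(s - 1)(s - 3) / -48
  L_1(s) = (s + 3)(s - 1)(s - 3) / 16
  L_2(s) = (s + 3)(s + 1)(s - 3) / -16
  L_3(s) = (s + 3)(s + 1)(s - 1) / 48
Then h(s) = 159/2·L_0(s) + 7/2·L_1(s) - 1/2·L_2(s) - 57/2·L_3(s).
Expanding and collecting terms gives h(s) = -2s³ + 3s² - 3/2.
Check: h(3) = -57/2. ✓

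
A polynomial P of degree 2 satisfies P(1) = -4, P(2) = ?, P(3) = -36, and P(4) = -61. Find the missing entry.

On equispaced nodes a degree-2 polynomial has vanishing third forward difference, so
  - P(1) + 3·P(2) - 3·P(3) + P(4) = 0.
Substituting the known values and solving for P(2):
  3·P(2) = -51
  P(2) = -17.

-17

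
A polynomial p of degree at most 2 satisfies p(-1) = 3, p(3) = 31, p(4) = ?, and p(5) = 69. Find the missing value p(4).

48

The 3 known points determine the degree-2 polynomial uniquely.
Write p(u) = au^2 + bu + c. Substituting each data point gives a linear system:
  a - b + c = 3
  9a + 3b + c = 31
  25a + 5b + c = 69
Solving the system yields a = 2, b = 3, c = 4.
So p(u) = 2u^2 + 3u + 4.
Then p(4) = 48.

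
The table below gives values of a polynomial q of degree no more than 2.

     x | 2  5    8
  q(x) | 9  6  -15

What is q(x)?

q(x) = -x^2 + 6x + 1

Write q(x) = ax^2 + bx + c. Substituting each data point gives a linear system:
  4a + 2b + c = 9
  25a + 5b + c = 6
  64a + 8b + c = -15
Solving the system yields a = -1, b = 6, c = 1.
So q(x) = -x² + 6x + 1.
Check: q(8) = -15. ✓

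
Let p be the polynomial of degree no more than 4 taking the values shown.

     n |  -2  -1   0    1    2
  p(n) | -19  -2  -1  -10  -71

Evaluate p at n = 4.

Forward differences of the values at n = -2, -1, 0, 1, 2:
  p  : -19  -2  -1  -10  -71
  Δ  : 17  1  -9  -61
  Δ^2: -16  -10  -52
  Δ^3: 6  -42
  Δ^4: -48
The fourth differences are constant, confirming degree 4.
Interpolating (Newton forward form) and evaluating at n = 4 gives p(4) = -757.

-757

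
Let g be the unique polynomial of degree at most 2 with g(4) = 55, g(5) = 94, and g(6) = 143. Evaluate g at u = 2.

7

Write g(u) = au^2 + bu + c. Substituting each data point gives a linear system:
  16a + 4b + c = 55
  25a + 5b + c = 94
  36a + 6b + c = 143
Solving the system yields a = 5, b = -6, c = -1.
So g(u) = 5u² - 6u - 1.
Then g(2) = 7.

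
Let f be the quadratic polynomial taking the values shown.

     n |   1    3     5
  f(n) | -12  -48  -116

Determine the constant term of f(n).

Write f(n) = an^2 + bn + c. Substituting each data point gives a linear system:
  a + b + c = -12
  9a + 3b + c = -48
  25a + 5b + c = -116
Solving the system yields a = -4, b = -2, c = -6.
So f(n) = -4n^2 - 2n - 6.
The constant term is -6.

-6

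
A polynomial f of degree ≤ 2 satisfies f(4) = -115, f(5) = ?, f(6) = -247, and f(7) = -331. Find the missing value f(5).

-175

On equispaced nodes a degree-2 polynomial has vanishing third forward difference, so
  - f(4) + 3·f(5) - 3·f(6) + f(7) = 0.
Substituting the known values and solving for f(5):
  3·f(5) = -525
  f(5) = -175.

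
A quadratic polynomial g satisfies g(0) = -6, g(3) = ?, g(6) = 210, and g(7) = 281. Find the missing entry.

The 3 known points determine the degree-2 polynomial uniquely.
Write g(x) = ax^2 + bx + c. Substituting each data point gives a linear system:
  c = -6
  36a + 6b + c = 210
  49a + 7b + c = 281
Solving the system yields a = 5, b = 6, c = -6.
So g(x) = 5x^2 + 6x - 6.
Then g(3) = 57.

57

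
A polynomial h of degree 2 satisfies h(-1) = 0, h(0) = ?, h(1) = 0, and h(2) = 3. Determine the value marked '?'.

On equispaced nodes a degree-2 polynomial has vanishing third forward difference, so
  - h(-1) + 3·h(0) - 3·h(1) + h(2) = 0.
Substituting the known values and solving for h(0):
  3·h(0) = -3
  h(0) = -1.

-1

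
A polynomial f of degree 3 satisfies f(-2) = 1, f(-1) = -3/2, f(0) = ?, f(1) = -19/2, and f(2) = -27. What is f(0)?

On equispaced nodes a degree-3 polynomial has vanishing fourth forward difference, so
  f(-2) - 4·f(-1) + 6·f(0) - 4·f(1) + f(2) = 0.
Substituting the known values and solving for f(0):
  6·f(0) = -18
  f(0) = -3.

-3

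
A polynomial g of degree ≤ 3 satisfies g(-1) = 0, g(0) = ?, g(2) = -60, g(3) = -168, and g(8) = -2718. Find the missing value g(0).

-6

The 4 known points determine the degree-3 polynomial uniquely.
Write g(s) = as^3 + bs^2 + cs + d. Substituting each data point gives a linear system:
  -a + b - c + d = 0
  8a + 4b + 2c + d = -60
  27a + 9b + 3c + d = -168
  512a + 64b + 8c + d = -2718
Solving the system yields a = -5, b = -2, c = -3, d = -6.
So g(s) = -5s^3 - 2s^2 - 3s - 6.
Then g(0) = -6.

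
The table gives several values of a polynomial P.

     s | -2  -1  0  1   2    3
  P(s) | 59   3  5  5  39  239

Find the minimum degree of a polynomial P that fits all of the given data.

Forward differences of the values at s = -2, -1, 0, 1, 2, 3:
  P  : 59  3  5  5  39  239
  Δ  : -56  2  0  34  200
  Δ^2: 58  -2  34  166
  Δ^3: -60  36  132
  Δ^4: 96  96
  Δ^5: 0
The fourth differences are constant (96) and nonzero, while all higher differences vanish, so the minimal degree is 4.

4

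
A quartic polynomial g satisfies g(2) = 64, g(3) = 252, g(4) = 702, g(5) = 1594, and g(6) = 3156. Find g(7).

Forward differences of the values at t = 2, 3, 4, 5, 6:
  g  : 64  252  702  1594  3156
  Δ  : 188  450  892  1562
  Δ^2: 262  442  670
  Δ^3: 180  228
  Δ^4: 48
The fourth differences are constant, confirming degree 4.
Interpolating (Newton forward form) and evaluating at t = 7 gives g(7) = 5664.

5664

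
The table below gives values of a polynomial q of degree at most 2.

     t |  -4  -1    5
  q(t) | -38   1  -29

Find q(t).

Write q(t) = at^2 + bt + c. Substituting each data point gives a linear system:
  16a - 4b + c = -38
  a - b + c = 1
  25a + 5b + c = -29
Solving the system yields a = -2, b = 3, c = 6.
So q(t) = -2t^2 + 3t + 6.
Check: q(-1) = 1. ✓

q(t) = -2t^2 + 3t + 6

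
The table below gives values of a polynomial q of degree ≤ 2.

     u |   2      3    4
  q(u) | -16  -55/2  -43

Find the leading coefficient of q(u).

-2

Write q(u) = au^2 + bu + c. Substituting each data point gives a linear system:
  4a + 2b + c = -16
  9a + 3b + c = -55/2
  16a + 4b + c = -43
Solving the system yields a = -2, b = -3/2, c = -5.
So q(u) = -2u^2 - (3/2)u - 5.
The leading coefficient is -2.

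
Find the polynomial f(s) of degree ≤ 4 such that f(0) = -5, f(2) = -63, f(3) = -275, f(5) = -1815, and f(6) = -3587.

Write f(s) = as^4 + bs^3 + cs^2 + ds + e. Substituting each data point gives a linear system:
  e = -5
  16a + 8b + 4c + 2d + e = -63
  81a + 27b + 9c + 3d + e = -275
  625a + 125b + 25c + 5d + e = -1815
  1296a + 216b + 36c + 6d + e = -3587
Solving the system yields a = -2, b = -5, c = 2, d = 3, e = -5.
So f(s) = -2s^4 - 5s^3 + 2s^2 + 3s - 5.
Check: f(5) = -1815. ✓

f(s) = -2s^4 - 5s^3 + 2s^2 + 3s - 5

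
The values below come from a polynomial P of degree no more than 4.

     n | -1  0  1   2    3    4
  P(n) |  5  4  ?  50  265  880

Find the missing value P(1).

On equispaced nodes a degree-4 polynomial has vanishing fifth forward difference, so
  - P(-1) + 5·P(0) - 10·P(1) + 10·P(2) - 5·P(3) + P(4) = 0.
Substituting the known values and solving for P(1):
  -10·P(1) = -70
  P(1) = 7.

7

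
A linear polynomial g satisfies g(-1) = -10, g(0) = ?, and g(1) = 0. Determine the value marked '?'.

On equispaced nodes a degree-1 polynomial has vanishing second forward difference, so
  g(-1) - 2·g(0) + g(1) = 0.
Substituting the known values and solving for g(0):
  -2·g(0) = 10
  g(0) = -5.

-5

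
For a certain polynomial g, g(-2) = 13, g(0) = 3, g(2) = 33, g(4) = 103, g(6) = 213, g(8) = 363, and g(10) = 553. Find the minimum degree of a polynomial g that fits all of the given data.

2

Forward differences of the values at x = -2, 0, 2, 4, 6, 8, 10:
  g  : 13  3  33  103  213  363  553
  Δ  : -10  30  70  110  150  190
  Δ^2: 40  40  40  40  40
  Δ^3: 0  0  0  0
  Δ^4: 0  0  0
  Δ^5: 0  0
  Δ^6: 0
The second differences are constant (40) and nonzero, while all higher differences vanish, so the minimal degree is 2.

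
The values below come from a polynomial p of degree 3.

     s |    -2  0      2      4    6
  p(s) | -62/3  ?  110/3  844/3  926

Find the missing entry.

The 4 known points determine the degree-3 polynomial uniquely.
Write p(s) = as^3 + bs^2 + cs + d. Substituting each data point gives a linear system:
  -8a + 4b - 2c + d = -62/3
  8a + 4b + 2c + d = 110/3
  64a + 16b + 4c + d = 844/3
  216a + 36b + 6c + d = 926
Solving the system yields a = 4, b = 2, c = -5/3, d = 0.
So p(s) = 4s^3 + 2s^2 - (5/3)s.
Then p(0) = 0.

0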